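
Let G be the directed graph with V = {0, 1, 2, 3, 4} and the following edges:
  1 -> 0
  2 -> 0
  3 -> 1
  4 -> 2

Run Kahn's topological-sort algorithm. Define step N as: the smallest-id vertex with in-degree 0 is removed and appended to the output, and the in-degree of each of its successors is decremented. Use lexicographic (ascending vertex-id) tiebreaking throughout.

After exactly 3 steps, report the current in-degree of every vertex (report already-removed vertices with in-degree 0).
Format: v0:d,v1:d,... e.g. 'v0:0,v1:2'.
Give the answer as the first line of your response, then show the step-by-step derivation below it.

v0:1,v1:0,v2:0,v3:0,v4:0

step 1: output 3; order=[3]; indeg=(2,0,1,0,0)
step 2: output 1; order=[3,1]; indeg=(1,0,1,0,0)
step 3: output 4; order=[3,1,4]; indeg=(1,0,0,0,0)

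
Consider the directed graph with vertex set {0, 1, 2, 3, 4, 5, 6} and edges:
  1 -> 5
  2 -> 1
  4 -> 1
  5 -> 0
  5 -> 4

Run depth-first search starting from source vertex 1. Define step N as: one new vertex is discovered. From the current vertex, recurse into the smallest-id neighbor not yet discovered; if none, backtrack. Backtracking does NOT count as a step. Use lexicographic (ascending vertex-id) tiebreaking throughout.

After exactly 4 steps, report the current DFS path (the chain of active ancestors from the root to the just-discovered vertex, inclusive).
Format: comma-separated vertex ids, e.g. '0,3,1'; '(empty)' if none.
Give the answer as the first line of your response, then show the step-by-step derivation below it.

1,5,4

step 1: discover 1; path=1; order=1
step 2: discover 5; path=1>5; order=1,5
step 3: discover 0; path=1>5>0; order=1,5,0
step 4: discover 4; path=1>5>4; order=1,5,0,4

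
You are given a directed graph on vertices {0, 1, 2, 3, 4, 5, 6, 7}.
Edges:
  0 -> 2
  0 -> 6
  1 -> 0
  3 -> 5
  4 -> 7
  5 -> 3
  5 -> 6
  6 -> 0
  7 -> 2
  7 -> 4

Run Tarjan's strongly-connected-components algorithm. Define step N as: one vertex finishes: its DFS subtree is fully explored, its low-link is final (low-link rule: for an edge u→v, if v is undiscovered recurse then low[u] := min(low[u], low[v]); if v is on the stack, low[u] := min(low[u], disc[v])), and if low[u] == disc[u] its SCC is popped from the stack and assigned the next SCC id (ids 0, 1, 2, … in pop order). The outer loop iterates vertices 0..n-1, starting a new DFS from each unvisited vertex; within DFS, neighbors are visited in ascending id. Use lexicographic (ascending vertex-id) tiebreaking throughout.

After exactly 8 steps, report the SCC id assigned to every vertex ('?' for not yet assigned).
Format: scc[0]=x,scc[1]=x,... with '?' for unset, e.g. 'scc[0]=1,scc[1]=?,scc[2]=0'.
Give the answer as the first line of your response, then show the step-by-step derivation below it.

scc[0]=1,scc[1]=2,scc[2]=0,scc[3]=3,scc[4]=4,scc[5]=3,scc[6]=1,scc[7]=4

step 1: low=(low[0]=0,low[1]=?,low[2]=1,low[3]=?,low[4]=?,low[5]=?,low[6]=?,low[7]=?); scc=(scc[0]=?,scc[1]=?,scc[2]=0,scc[3]=?,scc[4]=?,scc[5]=?,scc[6]=?,scc[7]=?)
step 2: low=(low[0]=0,low[1]=?,low[2]=1,low[3]=?,low[4]=?,low[5]=?,low[6]=0,low[7]=?); scc=(scc[0]=?,scc[1]=?,scc[2]=0,scc[3]=?,scc[4]=?,scc[5]=?,scc[6]=?,scc[7]=?)
step 3: low=(low[0]=0,low[1]=?,low[2]=1,low[3]=?,low[4]=?,low[5]=?,low[6]=0,low[7]=?); scc=(scc[0]=1,scc[1]=?,scc[2]=0,scc[3]=?,scc[4]=?,scc[5]=?,scc[6]=1,scc[7]=?)
step 4: low=(low[0]=0,low[1]=3,low[2]=1,low[3]=?,low[4]=?,low[5]=?,low[6]=0,low[7]=?); scc=(scc[0]=1,scc[1]=2,scc[2]=0,scc[3]=?,scc[4]=?,scc[5]=?,scc[6]=1,scc[7]=?)
step 5: low=(low[0]=0,low[1]=3,low[2]=1,low[3]=4,low[4]=?,low[5]=4,low[6]=0,low[7]=?); scc=(scc[0]=1,scc[1]=2,scc[2]=0,scc[3]=?,scc[4]=?,scc[5]=?,scc[6]=1,scc[7]=?)
step 6: low=(low[0]=0,low[1]=3,low[2]=1,low[3]=4,low[4]=?,low[5]=4,low[6]=0,low[7]=?); scc=(scc[0]=1,scc[1]=2,scc[2]=0,scc[3]=3,scc[4]=?,scc[5]=3,scc[6]=1,scc[7]=?)
step 7: low=(low[0]=0,low[1]=3,low[2]=1,low[3]=4,low[4]=6,low[5]=4,low[6]=0,low[7]=6); scc=(scc[0]=1,scc[1]=2,scc[2]=0,scc[3]=3,scc[4]=?,scc[5]=3,scc[6]=1,scc[7]=?)
step 8: low=(low[0]=0,low[1]=3,low[2]=1,low[3]=4,low[4]=6,low[5]=4,low[6]=0,low[7]=6); scc=(scc[0]=1,scc[1]=2,scc[2]=0,scc[3]=3,scc[4]=4,scc[5]=3,scc[6]=1,scc[7]=4)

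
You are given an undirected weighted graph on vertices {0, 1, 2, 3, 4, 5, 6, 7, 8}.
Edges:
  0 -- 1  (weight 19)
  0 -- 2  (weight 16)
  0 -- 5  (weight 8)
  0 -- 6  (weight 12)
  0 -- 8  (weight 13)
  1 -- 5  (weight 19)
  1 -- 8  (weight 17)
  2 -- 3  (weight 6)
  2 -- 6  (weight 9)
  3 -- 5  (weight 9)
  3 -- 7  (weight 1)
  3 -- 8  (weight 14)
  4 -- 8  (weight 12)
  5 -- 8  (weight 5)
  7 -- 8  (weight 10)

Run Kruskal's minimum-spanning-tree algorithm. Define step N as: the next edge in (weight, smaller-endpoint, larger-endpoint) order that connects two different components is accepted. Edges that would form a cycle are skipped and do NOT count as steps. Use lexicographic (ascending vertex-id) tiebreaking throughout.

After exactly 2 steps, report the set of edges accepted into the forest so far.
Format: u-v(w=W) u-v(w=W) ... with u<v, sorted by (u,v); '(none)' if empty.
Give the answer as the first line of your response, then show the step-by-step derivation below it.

3-7(w=1) 5-8(w=5)

step 1: add edge 3-7 (w=1); MST = {3-7(w=1)}
step 2: add edge 5-8 (w=5); MST = {3-7(w=1) 5-8(w=5)}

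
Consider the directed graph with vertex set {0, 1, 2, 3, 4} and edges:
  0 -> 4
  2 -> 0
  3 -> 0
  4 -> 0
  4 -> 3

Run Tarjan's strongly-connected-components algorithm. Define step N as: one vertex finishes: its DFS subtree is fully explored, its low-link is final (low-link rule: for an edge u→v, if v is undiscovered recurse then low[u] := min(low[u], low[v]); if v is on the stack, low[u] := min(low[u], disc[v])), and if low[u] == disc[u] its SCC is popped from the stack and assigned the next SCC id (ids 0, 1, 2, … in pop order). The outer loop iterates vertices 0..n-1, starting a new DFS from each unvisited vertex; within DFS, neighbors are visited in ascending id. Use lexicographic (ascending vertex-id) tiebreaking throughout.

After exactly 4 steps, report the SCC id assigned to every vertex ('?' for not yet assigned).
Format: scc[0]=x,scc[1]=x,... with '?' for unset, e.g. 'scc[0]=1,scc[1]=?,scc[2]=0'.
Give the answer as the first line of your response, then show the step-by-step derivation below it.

scc[0]=0,scc[1]=1,scc[2]=?,scc[3]=0,scc[4]=0

step 1: low=(low[0]=0,low[1]=?,low[2]=?,low[3]=0,low[4]=0); scc=(scc[0]=?,scc[1]=?,scc[2]=?,scc[3]=?,scc[4]=?)
step 2: low=(low[0]=0,low[1]=?,low[2]=?,low[3]=0,low[4]=0); scc=(scc[0]=?,scc[1]=?,scc[2]=?,scc[3]=?,scc[4]=?)
step 3: low=(low[0]=0,low[1]=?,low[2]=?,low[3]=0,low[4]=0); scc=(scc[0]=0,scc[1]=?,scc[2]=?,scc[3]=0,scc[4]=0)
step 4: low=(low[0]=0,low[1]=3,low[2]=?,low[3]=0,low[4]=0); scc=(scc[0]=0,scc[1]=1,scc[2]=?,scc[3]=0,scc[4]=0)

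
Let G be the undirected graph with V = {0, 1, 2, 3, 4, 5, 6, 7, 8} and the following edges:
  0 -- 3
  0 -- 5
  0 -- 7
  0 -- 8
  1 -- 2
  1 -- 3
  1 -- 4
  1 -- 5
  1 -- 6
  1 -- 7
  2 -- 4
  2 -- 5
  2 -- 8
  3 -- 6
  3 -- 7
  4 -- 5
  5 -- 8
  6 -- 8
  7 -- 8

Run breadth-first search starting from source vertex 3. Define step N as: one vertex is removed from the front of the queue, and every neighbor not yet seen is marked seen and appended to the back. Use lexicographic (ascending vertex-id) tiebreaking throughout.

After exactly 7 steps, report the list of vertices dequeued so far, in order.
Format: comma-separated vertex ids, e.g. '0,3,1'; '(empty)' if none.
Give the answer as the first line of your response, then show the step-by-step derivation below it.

3,0,1,6,7,5,8

step 1: dequeue 3; queue=[0,1,6,7]; order=3
step 2: dequeue 0; queue=[1,6,7,5,8]; order=3,0
step 3: dequeue 1; queue=[6,7,5,8,2,4]; order=3,0,1
step 4: dequeue 6; queue=[7,5,8,2,4]; order=3,0,1,6
step 5: dequeue 7; queue=[5,8,2,4]; order=3,0,1,6,7
step 6: dequeue 5; queue=[8,2,4]; order=3,0,1,6,7,5
step 7: dequeue 8; queue=[2,4]; order=3,0,1,6,7,5,8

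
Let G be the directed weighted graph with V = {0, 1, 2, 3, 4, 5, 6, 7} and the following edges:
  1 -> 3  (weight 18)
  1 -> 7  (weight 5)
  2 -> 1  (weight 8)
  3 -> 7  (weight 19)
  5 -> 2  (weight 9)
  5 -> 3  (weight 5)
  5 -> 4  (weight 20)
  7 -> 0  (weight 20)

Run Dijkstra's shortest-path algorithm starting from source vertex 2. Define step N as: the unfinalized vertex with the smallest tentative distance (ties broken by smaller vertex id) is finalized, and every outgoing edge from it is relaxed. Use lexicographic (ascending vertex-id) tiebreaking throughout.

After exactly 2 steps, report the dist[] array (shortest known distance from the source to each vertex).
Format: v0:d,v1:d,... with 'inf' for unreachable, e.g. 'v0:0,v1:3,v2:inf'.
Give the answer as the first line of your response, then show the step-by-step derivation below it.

v0:inf,v1:8,v2:0,v3:26,v4:inf,v5:inf,v6:inf,v7:13

step 1: dist = v0:inf,v1:8,v2:0,v3:inf,v4:inf,v5:inf,v6:inf,v7:inf
step 2: dist = v0:inf,v1:8,v2:0,v3:26,v4:inf,v5:inf,v6:inf,v7:13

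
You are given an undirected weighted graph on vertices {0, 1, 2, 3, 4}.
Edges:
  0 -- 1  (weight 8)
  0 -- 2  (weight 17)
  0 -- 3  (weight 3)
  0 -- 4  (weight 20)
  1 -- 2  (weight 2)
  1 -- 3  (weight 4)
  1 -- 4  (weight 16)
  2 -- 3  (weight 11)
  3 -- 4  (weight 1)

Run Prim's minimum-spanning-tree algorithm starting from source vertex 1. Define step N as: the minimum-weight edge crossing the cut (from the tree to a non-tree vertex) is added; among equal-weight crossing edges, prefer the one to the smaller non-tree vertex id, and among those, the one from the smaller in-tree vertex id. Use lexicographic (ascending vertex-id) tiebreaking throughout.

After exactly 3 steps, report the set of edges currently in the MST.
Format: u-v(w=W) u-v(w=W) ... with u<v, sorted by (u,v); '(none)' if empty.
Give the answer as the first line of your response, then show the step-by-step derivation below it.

1-2(w=2) 1-3(w=4) 3-4(w=1)

step 1: add edge 1-2 (w=2); MST = {1-2(w=2)}
step 2: add edge 1-3 (w=4); MST = {1-2(w=2) 1-3(w=4)}
step 3: add edge 3-4 (w=1); MST = {1-2(w=2) 1-3(w=4) 3-4(w=1)}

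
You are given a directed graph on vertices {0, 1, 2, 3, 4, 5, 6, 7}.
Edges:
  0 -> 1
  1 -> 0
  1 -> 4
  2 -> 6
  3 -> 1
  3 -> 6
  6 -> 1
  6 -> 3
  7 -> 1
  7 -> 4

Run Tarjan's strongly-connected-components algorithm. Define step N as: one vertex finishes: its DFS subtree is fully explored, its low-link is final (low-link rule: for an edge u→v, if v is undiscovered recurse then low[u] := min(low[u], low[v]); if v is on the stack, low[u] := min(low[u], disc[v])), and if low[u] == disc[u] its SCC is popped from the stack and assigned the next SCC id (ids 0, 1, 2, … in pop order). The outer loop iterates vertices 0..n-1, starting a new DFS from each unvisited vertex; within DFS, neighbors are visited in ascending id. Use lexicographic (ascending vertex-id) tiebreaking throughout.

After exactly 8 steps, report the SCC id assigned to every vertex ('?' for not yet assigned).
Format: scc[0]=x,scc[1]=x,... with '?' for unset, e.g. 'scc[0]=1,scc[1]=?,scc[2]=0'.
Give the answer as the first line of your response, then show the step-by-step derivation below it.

scc[0]=1,scc[1]=1,scc[2]=3,scc[3]=2,scc[4]=0,scc[5]=4,scc[6]=2,scc[7]=5

step 1: low=(low[0]=0,low[1]=0,low[2]=?,low[3]=?,low[4]=2,low[5]=?,low[6]=?,low[7]=?); scc=(scc[0]=?,scc[1]=?,scc[2]=?,scc[3]=?,scc[4]=0,scc[5]=?,scc[6]=?,scc[7]=?)
step 2: low=(low[0]=0,low[1]=0,low[2]=?,low[3]=?,low[4]=2,low[5]=?,low[6]=?,low[7]=?); scc=(scc[0]=?,scc[1]=?,scc[2]=?,scc[3]=?,scc[4]=0,scc[5]=?,scc[6]=?,scc[7]=?)
step 3: low=(low[0]=0,low[1]=0,low[2]=?,low[3]=?,low[4]=2,low[5]=?,low[6]=?,low[7]=?); scc=(scc[0]=1,scc[1]=1,scc[2]=?,scc[3]=?,scc[4]=0,scc[5]=?,scc[6]=?,scc[7]=?)
step 4: low=(low[0]=0,low[1]=0,low[2]=3,low[3]=4,low[4]=2,low[5]=?,low[6]=4,low[7]=?); scc=(scc[0]=1,scc[1]=1,scc[2]=?,scc[3]=?,scc[4]=0,scc[5]=?,scc[6]=?,scc[7]=?)
step 5: low=(low[0]=0,low[1]=0,low[2]=3,low[3]=4,low[4]=2,low[5]=?,low[6]=4,low[7]=?); scc=(scc[0]=1,scc[1]=1,scc[2]=?,scc[3]=2,scc[4]=0,scc[5]=?,scc[6]=2,scc[7]=?)
step 6: low=(low[0]=0,low[1]=0,low[2]=3,low[3]=4,low[4]=2,low[5]=?,low[6]=4,low[7]=?); scc=(scc[0]=1,scc[1]=1,scc[2]=3,scc[3]=2,scc[4]=0,scc[5]=?,scc[6]=2,scc[7]=?)
step 7: low=(low[0]=0,low[1]=0,low[2]=3,low[3]=4,low[4]=2,low[5]=6,low[6]=4,low[7]=?); scc=(scc[0]=1,scc[1]=1,scc[2]=3,scc[3]=2,scc[4]=0,scc[5]=4,scc[6]=2,scc[7]=?)
step 8: low=(low[0]=0,low[1]=0,low[2]=3,low[3]=4,low[4]=2,low[5]=6,low[6]=4,low[7]=7); scc=(scc[0]=1,scc[1]=1,scc[2]=3,scc[3]=2,scc[4]=0,scc[5]=4,scc[6]=2,scc[7]=5)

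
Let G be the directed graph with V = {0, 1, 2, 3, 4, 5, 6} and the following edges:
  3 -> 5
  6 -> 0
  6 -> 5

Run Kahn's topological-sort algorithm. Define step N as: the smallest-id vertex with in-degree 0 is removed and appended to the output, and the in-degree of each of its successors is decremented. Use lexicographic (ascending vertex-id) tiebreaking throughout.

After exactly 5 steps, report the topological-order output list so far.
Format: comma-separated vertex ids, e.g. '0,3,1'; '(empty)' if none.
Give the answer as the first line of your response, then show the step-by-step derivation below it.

1,2,3,4,6

step 1: output 1; order=[1]; indeg=(1,0,0,0,0,2,0)
step 2: output 2; order=[1,2]; indeg=(1,0,0,0,0,2,0)
step 3: output 3; order=[1,2,3]; indeg=(1,0,0,0,0,1,0)
step 4: output 4; order=[1,2,3,4]; indeg=(1,0,0,0,0,1,0)
step 5: output 6; order=[1,2,3,4,6]; indeg=(0,0,0,0,0,0,0)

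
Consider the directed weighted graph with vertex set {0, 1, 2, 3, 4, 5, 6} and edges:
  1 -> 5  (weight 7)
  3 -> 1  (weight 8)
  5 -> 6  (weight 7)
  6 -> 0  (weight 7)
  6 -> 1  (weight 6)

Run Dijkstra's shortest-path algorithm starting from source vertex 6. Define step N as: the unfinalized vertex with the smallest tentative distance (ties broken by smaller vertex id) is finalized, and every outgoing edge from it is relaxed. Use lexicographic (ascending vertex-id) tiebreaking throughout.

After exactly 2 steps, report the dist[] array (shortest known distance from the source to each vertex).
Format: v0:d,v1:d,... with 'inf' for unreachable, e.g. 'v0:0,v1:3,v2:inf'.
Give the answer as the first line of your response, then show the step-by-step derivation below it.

v0:7,v1:6,v2:inf,v3:inf,v4:inf,v5:13,v6:0

step 1: dist = v0:7,v1:6,v2:inf,v3:inf,v4:inf,v5:inf,v6:0
step 2: dist = v0:7,v1:6,v2:inf,v3:inf,v4:inf,v5:13,v6:0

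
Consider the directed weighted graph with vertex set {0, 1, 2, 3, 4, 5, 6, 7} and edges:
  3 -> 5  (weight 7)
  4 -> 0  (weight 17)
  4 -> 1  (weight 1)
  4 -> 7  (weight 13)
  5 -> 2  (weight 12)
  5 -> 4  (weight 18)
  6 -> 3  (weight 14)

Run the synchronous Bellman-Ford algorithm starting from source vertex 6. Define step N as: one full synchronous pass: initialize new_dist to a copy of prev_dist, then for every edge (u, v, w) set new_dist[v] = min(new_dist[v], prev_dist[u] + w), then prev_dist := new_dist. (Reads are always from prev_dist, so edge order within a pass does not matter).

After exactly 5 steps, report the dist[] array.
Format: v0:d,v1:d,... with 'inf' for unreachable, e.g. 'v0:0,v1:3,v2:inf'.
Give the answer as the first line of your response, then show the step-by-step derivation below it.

v0:56,v1:40,v2:33,v3:14,v4:39,v5:21,v6:0,v7:52

step 1: dist = v0:inf,v1:inf,v2:inf,v3:14,v4:inf,v5:inf,v6:0,v7:inf
step 2: dist = v0:inf,v1:inf,v2:inf,v3:14,v4:inf,v5:21,v6:0,v7:inf
step 3: dist = v0:inf,v1:inf,v2:33,v3:14,v4:39,v5:21,v6:0,v7:inf
step 4: dist = v0:56,v1:40,v2:33,v3:14,v4:39,v5:21,v6:0,v7:52
step 5: dist = v0:56,v1:40,v2:33,v3:14,v4:39,v5:21,v6:0,v7:52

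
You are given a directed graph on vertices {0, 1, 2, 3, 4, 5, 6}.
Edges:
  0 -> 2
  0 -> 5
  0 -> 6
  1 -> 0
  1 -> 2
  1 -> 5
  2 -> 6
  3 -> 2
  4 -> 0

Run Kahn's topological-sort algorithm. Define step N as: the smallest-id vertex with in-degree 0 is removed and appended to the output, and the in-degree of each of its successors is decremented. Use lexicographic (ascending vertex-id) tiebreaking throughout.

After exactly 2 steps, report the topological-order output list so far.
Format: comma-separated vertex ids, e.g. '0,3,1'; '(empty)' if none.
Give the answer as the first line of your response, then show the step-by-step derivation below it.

1,3

step 1: output 1; order=[1]; indeg=(1,0,2,0,0,1,2)
step 2: output 3; order=[1,3]; indeg=(1,0,1,0,0,1,2)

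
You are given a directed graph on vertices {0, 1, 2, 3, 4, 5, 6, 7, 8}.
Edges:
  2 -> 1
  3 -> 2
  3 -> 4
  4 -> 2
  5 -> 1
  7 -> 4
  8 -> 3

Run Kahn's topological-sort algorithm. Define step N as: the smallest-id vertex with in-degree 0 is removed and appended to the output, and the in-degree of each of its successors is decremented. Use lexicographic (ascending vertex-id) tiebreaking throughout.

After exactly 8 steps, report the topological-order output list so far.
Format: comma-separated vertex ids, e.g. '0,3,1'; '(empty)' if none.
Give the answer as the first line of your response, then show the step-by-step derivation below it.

0,5,6,7,8,3,4,2

step 1: output 0; order=[0]; indeg=(0,2,2,1,2,0,0,0,0)
step 2: output 5; order=[0,5]; indeg=(0,1,2,1,2,0,0,0,0)
step 3: output 6; order=[0,5,6]; indeg=(0,1,2,1,2,0,0,0,0)
step 4: output 7; order=[0,5,6,7]; indeg=(0,1,2,1,1,0,0,0,0)
step 5: output 8; order=[0,5,6,7,8]; indeg=(0,1,2,0,1,0,0,0,0)
step 6: output 3; order=[0,5,6,7,8,3]; indeg=(0,1,1,0,0,0,0,0,0)
step 7: output 4; order=[0,5,6,7,8,3,4]; indeg=(0,1,0,0,0,0,0,0,0)
step 8: output 2; order=[0,5,6,7,8,3,4,2]; indeg=(0,0,0,0,0,0,0,0,0)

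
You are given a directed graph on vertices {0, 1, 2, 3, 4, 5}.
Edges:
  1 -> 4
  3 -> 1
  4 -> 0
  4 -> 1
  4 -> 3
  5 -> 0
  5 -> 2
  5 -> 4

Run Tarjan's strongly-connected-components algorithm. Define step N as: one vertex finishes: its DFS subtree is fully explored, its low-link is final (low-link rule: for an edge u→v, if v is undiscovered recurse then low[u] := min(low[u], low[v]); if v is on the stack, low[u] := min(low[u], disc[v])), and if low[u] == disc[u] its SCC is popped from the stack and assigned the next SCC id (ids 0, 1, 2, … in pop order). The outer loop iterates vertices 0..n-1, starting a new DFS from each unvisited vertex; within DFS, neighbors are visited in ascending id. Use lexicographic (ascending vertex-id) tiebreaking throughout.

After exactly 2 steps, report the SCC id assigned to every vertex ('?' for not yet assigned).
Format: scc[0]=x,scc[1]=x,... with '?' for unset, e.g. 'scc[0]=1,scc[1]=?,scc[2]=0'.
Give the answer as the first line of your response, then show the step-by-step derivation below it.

scc[0]=0,scc[1]=?,scc[2]=?,scc[3]=?,scc[4]=?,scc[5]=?

step 1: low=(low[0]=0,low[1]=?,low[2]=?,low[3]=?,low[4]=?,low[5]=?); scc=(scc[0]=0,scc[1]=?,scc[2]=?,scc[3]=?,scc[4]=?,scc[5]=?)
step 2: low=(low[0]=0,low[1]=1,low[2]=?,low[3]=1,low[4]=1,low[5]=?); scc=(scc[0]=0,scc[1]=?,scc[2]=?,scc[3]=?,scc[4]=?,scc[5]=?)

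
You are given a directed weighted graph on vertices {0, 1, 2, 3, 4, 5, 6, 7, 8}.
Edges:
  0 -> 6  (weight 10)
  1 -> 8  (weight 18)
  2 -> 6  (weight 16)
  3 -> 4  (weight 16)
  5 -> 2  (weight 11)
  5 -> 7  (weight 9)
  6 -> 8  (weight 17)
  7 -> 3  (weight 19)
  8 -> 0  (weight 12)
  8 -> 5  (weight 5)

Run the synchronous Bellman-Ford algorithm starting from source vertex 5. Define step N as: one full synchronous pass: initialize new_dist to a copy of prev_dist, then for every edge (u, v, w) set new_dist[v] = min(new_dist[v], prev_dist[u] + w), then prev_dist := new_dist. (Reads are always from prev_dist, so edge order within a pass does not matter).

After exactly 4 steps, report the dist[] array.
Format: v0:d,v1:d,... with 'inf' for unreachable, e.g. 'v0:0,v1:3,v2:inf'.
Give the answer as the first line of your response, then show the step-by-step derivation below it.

v0:56,v1:inf,v2:11,v3:28,v4:44,v5:0,v6:27,v7:9,v8:44

step 1: dist = v0:inf,v1:inf,v2:11,v3:inf,v4:inf,v5:0,v6:inf,v7:9,v8:inf
step 2: dist = v0:inf,v1:inf,v2:11,v3:28,v4:inf,v5:0,v6:27,v7:9,v8:inf
step 3: dist = v0:inf,v1:inf,v2:11,v3:28,v4:44,v5:0,v6:27,v7:9,v8:44
step 4: dist = v0:56,v1:inf,v2:11,v3:28,v4:44,v5:0,v6:27,v7:9,v8:44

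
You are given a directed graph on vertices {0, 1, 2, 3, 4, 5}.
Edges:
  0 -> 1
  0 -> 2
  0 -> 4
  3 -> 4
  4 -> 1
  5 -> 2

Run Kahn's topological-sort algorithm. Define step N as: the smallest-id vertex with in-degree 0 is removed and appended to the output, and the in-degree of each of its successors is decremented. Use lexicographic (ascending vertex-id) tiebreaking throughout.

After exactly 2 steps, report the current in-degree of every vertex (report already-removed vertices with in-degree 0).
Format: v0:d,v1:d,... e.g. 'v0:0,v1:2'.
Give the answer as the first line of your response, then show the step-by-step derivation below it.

v0:0,v1:1,v2:1,v3:0,v4:0,v5:0

step 1: output 0; order=[0]; indeg=(0,1,1,0,1,0)
step 2: output 3; order=[0,3]; indeg=(0,1,1,0,0,0)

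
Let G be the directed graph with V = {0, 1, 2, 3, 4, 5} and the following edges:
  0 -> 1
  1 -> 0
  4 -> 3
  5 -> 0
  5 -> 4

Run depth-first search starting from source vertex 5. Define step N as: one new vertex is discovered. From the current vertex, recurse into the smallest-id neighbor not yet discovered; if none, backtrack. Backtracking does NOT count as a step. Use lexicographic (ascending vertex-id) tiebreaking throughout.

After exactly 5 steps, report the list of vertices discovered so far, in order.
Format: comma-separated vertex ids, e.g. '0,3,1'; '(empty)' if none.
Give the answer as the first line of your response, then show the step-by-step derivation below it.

5,0,1,4,3

step 1: discover 5; path=5; order=5
step 2: discover 0; path=5>0; order=5,0
step 3: discover 1; path=5>0>1; order=5,0,1
step 4: discover 4; path=5>4; order=5,0,1,4
step 5: discover 3; path=5>4>3; order=5,0,1,4,3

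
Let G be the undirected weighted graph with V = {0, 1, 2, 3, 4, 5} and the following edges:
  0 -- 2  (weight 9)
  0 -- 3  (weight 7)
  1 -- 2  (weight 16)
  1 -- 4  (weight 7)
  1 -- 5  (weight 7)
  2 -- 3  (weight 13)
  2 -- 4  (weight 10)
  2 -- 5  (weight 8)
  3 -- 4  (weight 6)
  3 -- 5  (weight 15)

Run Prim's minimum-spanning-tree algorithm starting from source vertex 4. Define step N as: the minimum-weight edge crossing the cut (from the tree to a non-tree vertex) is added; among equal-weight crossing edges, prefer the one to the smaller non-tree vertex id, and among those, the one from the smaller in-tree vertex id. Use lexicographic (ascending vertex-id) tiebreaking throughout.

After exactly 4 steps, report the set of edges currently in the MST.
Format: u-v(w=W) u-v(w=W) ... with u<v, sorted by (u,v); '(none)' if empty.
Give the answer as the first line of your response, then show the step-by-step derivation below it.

0-3(w=7) 1-4(w=7) 1-5(w=7) 3-4(w=6)

step 1: add edge 3-4 (w=6); MST = {3-4(w=6)}
step 2: add edge 0-3 (w=7); MST = {0-3(w=7) 3-4(w=6)}
step 3: add edge 1-4 (w=7); MST = {0-3(w=7) 1-4(w=7) 3-4(w=6)}
step 4: add edge 1-5 (w=7); MST = {0-3(w=7) 1-4(w=7) 1-5(w=7) 3-4(w=6)}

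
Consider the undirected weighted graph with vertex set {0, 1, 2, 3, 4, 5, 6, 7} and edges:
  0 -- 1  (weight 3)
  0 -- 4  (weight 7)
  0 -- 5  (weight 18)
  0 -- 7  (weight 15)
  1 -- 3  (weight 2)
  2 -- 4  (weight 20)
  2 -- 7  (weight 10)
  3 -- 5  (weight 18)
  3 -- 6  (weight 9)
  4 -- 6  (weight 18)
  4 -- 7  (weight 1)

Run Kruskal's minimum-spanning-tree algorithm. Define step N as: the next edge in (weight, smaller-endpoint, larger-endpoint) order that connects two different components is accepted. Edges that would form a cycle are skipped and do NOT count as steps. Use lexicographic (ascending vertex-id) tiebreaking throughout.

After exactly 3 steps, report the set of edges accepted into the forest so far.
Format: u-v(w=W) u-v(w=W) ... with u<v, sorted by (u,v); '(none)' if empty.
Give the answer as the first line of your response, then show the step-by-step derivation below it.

0-1(w=3) 1-3(w=2) 4-7(w=1)

step 1: add edge 4-7 (w=1); MST = {4-7(w=1)}
step 2: add edge 1-3 (w=2); MST = {1-3(w=2) 4-7(w=1)}
step 3: add edge 0-1 (w=3); MST = {0-1(w=3) 1-3(w=2) 4-7(w=1)}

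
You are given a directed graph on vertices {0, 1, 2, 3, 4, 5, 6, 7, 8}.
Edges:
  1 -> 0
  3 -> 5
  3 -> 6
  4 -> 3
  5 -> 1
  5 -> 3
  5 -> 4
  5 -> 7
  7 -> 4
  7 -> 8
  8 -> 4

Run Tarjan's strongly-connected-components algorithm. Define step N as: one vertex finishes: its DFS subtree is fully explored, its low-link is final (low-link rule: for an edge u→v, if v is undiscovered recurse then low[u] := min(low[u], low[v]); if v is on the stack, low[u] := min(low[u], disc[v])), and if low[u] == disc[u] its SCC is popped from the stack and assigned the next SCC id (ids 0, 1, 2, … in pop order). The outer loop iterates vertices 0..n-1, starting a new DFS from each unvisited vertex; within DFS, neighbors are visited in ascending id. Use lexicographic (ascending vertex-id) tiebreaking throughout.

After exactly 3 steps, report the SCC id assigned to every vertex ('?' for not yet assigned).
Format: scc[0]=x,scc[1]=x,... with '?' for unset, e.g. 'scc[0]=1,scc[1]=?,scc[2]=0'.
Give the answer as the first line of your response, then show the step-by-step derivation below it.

scc[0]=0,scc[1]=1,scc[2]=2,scc[3]=?,scc[4]=?,scc[5]=?,scc[6]=?,scc[7]=?,scc[8]=?

step 1: low=(low[0]=0,low[1]=?,low[2]=?,low[3]=?,low[4]=?,low[5]=?,low[6]=?,low[7]=?,low[8]=?); scc=(scc[0]=0,scc[1]=?,scc[2]=?,scc[3]=?,scc[4]=?,scc[5]=?,scc[6]=?,scc[7]=?,scc[8]=?)
step 2: low=(low[0]=0,low[1]=1,low[2]=?,low[3]=?,low[4]=?,low[5]=?,low[6]=?,low[7]=?,low[8]=?); scc=(scc[0]=0,scc[1]=1,scc[2]=?,scc[3]=?,scc[4]=?,scc[5]=?,scc[6]=?,scc[7]=?,scc[8]=?)
step 3: low=(low[0]=0,low[1]=1,low[2]=2,low[3]=?,low[4]=?,low[5]=?,low[6]=?,low[7]=?,low[8]=?); scc=(scc[0]=0,scc[1]=1,scc[2]=2,scc[3]=?,scc[4]=?,scc[5]=?,scc[6]=?,scc[7]=?,scc[8]=?)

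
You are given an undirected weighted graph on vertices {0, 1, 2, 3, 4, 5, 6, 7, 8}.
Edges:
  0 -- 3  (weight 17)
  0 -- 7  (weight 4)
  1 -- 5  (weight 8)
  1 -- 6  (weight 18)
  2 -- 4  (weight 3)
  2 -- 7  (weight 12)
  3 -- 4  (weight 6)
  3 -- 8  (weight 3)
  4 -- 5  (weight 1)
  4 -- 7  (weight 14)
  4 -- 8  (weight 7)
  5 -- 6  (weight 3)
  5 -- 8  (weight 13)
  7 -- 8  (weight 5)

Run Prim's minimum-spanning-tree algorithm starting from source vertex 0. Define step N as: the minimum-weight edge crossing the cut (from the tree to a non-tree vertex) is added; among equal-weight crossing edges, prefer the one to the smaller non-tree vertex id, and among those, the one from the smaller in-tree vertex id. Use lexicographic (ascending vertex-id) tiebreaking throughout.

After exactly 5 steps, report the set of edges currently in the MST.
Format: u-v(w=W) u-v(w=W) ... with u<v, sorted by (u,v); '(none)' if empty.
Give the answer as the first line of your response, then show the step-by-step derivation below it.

0-7(w=4) 3-4(w=6) 3-8(w=3) 4-5(w=1) 7-8(w=5)

step 1: add edge 0-7 (w=4); MST = {0-7(w=4)}
step 2: add edge 7-8 (w=5); MST = {0-7(w=4) 7-8(w=5)}
step 3: add edge 3-8 (w=3); MST = {0-7(w=4) 3-8(w=3) 7-8(w=5)}
step 4: add edge 3-4 (w=6); MST = {0-7(w=4) 3-4(w=6) 3-8(w=3) 7-8(w=5)}
step 5: add edge 4-5 (w=1); MST = {0-7(w=4) 3-4(w=6) 3-8(w=3) 4-5(w=1) 7-8(w=5)}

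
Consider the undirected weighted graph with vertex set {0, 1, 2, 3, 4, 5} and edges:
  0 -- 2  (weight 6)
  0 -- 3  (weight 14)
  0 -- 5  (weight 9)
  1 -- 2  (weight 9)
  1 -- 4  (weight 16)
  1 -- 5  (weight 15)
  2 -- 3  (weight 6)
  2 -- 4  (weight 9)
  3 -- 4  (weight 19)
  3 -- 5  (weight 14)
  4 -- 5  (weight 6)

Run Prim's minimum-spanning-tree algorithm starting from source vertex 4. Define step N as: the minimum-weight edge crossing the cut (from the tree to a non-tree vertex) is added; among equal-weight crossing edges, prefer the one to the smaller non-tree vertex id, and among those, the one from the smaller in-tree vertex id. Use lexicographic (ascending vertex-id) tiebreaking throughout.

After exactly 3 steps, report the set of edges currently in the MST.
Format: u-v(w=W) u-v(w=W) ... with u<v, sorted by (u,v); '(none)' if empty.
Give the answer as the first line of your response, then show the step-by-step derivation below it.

0-2(w=6) 0-5(w=9) 4-5(w=6)

step 1: add edge 4-5 (w=6); MST = {4-5(w=6)}
step 2: add edge 0-5 (w=9); MST = {0-5(w=9) 4-5(w=6)}
step 3: add edge 0-2 (w=6); MST = {0-2(w=6) 0-5(w=9) 4-5(w=6)}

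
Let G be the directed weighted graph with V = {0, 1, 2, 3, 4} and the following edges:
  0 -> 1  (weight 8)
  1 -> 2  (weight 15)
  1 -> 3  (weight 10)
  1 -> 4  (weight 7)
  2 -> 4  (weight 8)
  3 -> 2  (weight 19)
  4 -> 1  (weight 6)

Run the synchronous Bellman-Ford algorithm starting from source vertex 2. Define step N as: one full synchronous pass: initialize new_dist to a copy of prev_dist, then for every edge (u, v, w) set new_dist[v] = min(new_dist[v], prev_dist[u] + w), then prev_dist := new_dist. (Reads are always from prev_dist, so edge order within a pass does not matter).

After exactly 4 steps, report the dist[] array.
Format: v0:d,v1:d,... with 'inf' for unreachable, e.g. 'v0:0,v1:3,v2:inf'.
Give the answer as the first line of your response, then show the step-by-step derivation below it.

v0:inf,v1:14,v2:0,v3:24,v4:8

step 1: dist = v0:inf,v1:inf,v2:0,v3:inf,v4:8
step 2: dist = v0:inf,v1:14,v2:0,v3:inf,v4:8
step 3: dist = v0:inf,v1:14,v2:0,v3:24,v4:8
step 4: dist = v0:inf,v1:14,v2:0,v3:24,v4:8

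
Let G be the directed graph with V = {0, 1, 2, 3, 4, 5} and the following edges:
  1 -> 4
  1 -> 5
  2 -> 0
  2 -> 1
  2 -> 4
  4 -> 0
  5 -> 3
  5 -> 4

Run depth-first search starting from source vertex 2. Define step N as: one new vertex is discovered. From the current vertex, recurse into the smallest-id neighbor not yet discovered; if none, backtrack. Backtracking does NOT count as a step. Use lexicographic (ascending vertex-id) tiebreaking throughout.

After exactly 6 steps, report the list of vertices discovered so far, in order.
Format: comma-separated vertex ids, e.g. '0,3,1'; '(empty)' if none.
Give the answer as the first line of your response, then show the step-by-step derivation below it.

2,0,1,4,5,3

step 1: discover 2; path=2; order=2
step 2: discover 0; path=2>0; order=2,0
step 3: discover 1; path=2>1; order=2,0,1
step 4: discover 4; path=2>1>4; order=2,0,1,4
step 5: discover 5; path=2>1>5; order=2,0,1,4,5
step 6: discover 3; path=2>1>5>3; order=2,0,1,4,5,3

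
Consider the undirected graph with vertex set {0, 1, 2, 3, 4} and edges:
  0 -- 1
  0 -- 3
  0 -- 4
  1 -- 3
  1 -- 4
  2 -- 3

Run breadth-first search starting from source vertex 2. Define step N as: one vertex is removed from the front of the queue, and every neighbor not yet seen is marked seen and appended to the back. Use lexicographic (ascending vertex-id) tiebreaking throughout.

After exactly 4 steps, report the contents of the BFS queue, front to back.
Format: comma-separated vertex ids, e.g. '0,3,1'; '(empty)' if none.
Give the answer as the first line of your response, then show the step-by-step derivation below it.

4

step 1: dequeue 2; queue=[3]; order=2
step 2: dequeue 3; queue=[0,1]; order=2,3
step 3: dequeue 0; queue=[1,4]; order=2,3,0
step 4: dequeue 1; queue=[4]; order=2,3,0,1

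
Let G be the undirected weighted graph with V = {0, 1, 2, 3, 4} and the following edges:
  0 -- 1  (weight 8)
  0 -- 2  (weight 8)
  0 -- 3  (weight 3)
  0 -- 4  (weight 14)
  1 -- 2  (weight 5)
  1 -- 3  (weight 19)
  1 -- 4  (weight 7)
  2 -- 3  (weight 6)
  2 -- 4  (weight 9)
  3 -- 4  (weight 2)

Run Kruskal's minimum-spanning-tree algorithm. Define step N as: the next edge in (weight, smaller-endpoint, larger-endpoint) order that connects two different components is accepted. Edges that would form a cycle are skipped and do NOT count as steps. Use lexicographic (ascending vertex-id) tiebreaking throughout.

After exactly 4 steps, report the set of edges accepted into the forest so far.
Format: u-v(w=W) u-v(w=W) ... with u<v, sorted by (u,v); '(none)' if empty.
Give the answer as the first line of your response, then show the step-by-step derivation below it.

0-3(w=3) 1-2(w=5) 2-3(w=6) 3-4(w=2)

step 1: add edge 3-4 (w=2); MST = {3-4(w=2)}
step 2: add edge 0-3 (w=3); MST = {0-3(w=3) 3-4(w=2)}
step 3: add edge 1-2 (w=5); MST = {0-3(w=3) 1-2(w=5) 3-4(w=2)}
step 4: add edge 2-3 (w=6); MST = {0-3(w=3) 1-2(w=5) 2-3(w=6) 3-4(w=2)}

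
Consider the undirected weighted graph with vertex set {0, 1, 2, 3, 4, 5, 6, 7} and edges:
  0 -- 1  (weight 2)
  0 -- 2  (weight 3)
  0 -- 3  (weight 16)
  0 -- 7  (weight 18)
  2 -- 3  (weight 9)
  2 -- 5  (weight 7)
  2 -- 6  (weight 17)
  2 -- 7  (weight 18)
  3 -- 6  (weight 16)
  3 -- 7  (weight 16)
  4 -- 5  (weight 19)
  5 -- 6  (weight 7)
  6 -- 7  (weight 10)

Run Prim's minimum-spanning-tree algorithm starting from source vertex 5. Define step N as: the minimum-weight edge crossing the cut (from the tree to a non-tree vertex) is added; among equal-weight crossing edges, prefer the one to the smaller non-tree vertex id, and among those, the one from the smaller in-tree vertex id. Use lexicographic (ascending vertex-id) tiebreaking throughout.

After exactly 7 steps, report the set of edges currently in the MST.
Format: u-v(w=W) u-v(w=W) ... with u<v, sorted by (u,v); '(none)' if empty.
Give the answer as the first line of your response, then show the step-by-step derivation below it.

0-1(w=2) 0-2(w=3) 2-3(w=9) 2-5(w=7) 4-5(w=19) 5-6(w=7) 6-7(w=10)

step 1: add edge 2-5 (w=7); MST = {2-5(w=7)}
step 2: add edge 0-2 (w=3); MST = {0-2(w=3) 2-5(w=7)}
step 3: add edge 0-1 (w=2); MST = {0-1(w=2) 0-2(w=3) 2-5(w=7)}
step 4: add edge 5-6 (w=7); MST = {0-1(w=2) 0-2(w=3) 2-5(w=7) 5-6(w=7)}
step 5: add edge 2-3 (w=9); MST = {0-1(w=2) 0-2(w=3) 2-3(w=9) 2-5(w=7) 5-6(w=7)}
step 6: add edge 6-7 (w=10); MST = {0-1(w=2) 0-2(w=3) 2-3(w=9) 2-5(w=7) 5-6(w=7) 6-7(w=10)}
step 7: add edge 4-5 (w=19); MST = {0-1(w=2) 0-2(w=3) 2-3(w=9) 2-5(w=7) 4-5(w=19) 5-6(w=7) 6-7(w=10)}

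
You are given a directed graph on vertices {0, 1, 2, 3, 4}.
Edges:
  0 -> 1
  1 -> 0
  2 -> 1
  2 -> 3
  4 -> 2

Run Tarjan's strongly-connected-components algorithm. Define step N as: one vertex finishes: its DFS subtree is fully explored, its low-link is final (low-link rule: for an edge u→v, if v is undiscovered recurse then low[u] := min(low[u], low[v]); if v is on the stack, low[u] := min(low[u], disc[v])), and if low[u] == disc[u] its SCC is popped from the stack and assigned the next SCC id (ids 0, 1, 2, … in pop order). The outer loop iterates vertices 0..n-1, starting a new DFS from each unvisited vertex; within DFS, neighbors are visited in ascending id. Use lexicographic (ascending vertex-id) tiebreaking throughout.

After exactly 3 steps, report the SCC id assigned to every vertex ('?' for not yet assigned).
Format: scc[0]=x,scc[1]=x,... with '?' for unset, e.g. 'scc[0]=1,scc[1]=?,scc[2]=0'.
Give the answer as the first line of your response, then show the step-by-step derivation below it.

scc[0]=0,scc[1]=0,scc[2]=?,scc[3]=1,scc[4]=?

step 1: low=(low[0]=0,low[1]=0,low[2]=?,low[3]=?,low[4]=?); scc=(scc[0]=?,scc[1]=?,scc[2]=?,scc[3]=?,scc[4]=?)
step 2: low=(low[0]=0,low[1]=0,low[2]=?,low[3]=?,low[4]=?); scc=(scc[0]=0,scc[1]=0,scc[2]=?,scc[3]=?,scc[4]=?)
step 3: low=(low[0]=0,low[1]=0,low[2]=2,low[3]=3,low[4]=?); scc=(scc[0]=0,scc[1]=0,scc[2]=?,scc[3]=1,scc[4]=?)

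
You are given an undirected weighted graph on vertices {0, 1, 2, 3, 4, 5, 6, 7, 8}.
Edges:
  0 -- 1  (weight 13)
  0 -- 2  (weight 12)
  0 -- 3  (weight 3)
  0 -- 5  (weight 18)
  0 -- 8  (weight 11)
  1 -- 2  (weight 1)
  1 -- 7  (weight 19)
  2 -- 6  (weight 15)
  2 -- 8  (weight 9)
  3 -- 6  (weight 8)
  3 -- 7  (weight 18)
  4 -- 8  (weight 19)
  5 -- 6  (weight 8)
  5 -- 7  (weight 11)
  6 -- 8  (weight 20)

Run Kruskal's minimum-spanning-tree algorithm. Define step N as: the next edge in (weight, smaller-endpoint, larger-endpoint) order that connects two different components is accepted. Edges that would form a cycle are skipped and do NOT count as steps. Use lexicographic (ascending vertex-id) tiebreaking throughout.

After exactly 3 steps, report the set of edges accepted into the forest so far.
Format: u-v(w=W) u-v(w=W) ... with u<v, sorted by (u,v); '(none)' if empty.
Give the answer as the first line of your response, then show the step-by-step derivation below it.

0-3(w=3) 1-2(w=1) 3-6(w=8)

step 1: add edge 1-2 (w=1); MST = {1-2(w=1)}
step 2: add edge 0-3 (w=3); MST = {0-3(w=3) 1-2(w=1)}
step 3: add edge 3-6 (w=8); MST = {0-3(w=3) 1-2(w=1) 3-6(w=8)}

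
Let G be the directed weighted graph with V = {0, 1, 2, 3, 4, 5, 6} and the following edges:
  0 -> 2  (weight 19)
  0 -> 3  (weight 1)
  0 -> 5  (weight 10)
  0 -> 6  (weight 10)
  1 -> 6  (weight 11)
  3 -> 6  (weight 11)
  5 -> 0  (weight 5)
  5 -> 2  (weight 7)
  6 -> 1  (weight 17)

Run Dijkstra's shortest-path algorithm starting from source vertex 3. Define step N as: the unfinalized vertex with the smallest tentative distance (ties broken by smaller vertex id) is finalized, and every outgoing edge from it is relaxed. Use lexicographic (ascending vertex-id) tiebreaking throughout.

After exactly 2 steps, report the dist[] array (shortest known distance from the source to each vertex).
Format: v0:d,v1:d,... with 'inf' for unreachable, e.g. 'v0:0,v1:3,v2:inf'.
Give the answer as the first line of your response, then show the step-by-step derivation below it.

v0:inf,v1:28,v2:inf,v3:0,v4:inf,v5:inf,v6:11

step 1: dist = v0:inf,v1:inf,v2:inf,v3:0,v4:inf,v5:inf,v6:11
step 2: dist = v0:inf,v1:28,v2:inf,v3:0,v4:inf,v5:inf,v6:11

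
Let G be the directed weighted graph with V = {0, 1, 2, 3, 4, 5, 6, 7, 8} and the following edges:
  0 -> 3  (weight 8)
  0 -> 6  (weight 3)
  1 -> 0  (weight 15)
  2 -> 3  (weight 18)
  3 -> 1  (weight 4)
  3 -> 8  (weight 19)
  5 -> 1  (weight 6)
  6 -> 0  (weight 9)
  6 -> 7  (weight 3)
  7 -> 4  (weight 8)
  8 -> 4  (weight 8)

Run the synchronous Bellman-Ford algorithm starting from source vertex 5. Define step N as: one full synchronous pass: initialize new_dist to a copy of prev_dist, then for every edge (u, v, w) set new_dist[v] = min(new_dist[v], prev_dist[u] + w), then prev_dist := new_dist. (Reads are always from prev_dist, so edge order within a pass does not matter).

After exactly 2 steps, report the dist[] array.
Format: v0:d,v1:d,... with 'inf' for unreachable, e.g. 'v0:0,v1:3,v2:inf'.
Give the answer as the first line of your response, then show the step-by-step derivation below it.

v0:21,v1:6,v2:inf,v3:inf,v4:inf,v5:0,v6:inf,v7:inf,v8:inf

step 1: dist = v0:inf,v1:6,v2:inf,v3:inf,v4:inf,v5:0,v6:inf,v7:inf,v8:inf
step 2: dist = v0:21,v1:6,v2:inf,v3:inf,v4:inf,v5:0,v6:inf,v7:inf,v8:inf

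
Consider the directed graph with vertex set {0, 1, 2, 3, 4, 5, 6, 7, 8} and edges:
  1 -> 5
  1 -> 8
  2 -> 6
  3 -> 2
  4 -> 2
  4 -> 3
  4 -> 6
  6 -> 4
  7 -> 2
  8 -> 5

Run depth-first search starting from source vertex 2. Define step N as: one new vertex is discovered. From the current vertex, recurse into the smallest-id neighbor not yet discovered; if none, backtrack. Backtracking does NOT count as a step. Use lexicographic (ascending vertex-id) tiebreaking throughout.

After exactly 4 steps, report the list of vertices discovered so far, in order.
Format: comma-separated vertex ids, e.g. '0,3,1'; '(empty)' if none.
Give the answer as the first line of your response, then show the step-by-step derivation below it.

2,6,4,3

step 1: discover 2; path=2; order=2
step 2: discover 6; path=2>6; order=2,6
step 3: discover 4; path=2>6>4; order=2,6,4
step 4: discover 3; path=2>6>4>3; order=2,6,4,3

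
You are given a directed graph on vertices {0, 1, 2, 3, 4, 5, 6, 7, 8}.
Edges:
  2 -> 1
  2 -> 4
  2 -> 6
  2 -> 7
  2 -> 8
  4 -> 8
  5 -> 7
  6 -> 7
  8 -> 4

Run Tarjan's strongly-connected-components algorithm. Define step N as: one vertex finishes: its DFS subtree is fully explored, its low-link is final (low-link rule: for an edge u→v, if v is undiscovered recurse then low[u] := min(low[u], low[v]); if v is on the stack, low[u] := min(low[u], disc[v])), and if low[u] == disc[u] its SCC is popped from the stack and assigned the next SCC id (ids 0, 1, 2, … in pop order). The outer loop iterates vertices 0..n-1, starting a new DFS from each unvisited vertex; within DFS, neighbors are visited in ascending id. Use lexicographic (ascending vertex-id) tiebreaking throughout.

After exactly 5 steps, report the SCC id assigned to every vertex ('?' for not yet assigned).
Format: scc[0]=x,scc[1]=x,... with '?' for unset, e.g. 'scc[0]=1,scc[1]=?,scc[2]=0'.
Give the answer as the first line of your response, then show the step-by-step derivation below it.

scc[0]=0,scc[1]=1,scc[2]=?,scc[3]=?,scc[4]=2,scc[5]=?,scc[6]=?,scc[7]=3,scc[8]=2

step 1: low=(low[0]=0,low[1]=?,low[2]=?,low[3]=?,low[4]=?,low[5]=?,low[6]=?,low[7]=?,low[8]=?); scc=(scc[0]=0,scc[1]=?,scc[2]=?,scc[3]=?,scc[4]=?,scc[5]=?,scc[6]=?,scc[7]=?,scc[8]=?)
step 2: low=(low[0]=0,low[1]=1,low[2]=?,low[3]=?,low[4]=?,low[5]=?,low[6]=?,low[7]=?,low[8]=?); scc=(scc[0]=0,scc[1]=1,scc[2]=?,scc[3]=?,scc[4]=?,scc[5]=?,scc[6]=?,scc[7]=?,scc[8]=?)
step 3: low=(low[0]=0,low[1]=1,low[2]=2,low[3]=?,low[4]=3,low[5]=?,low[6]=?,low[7]=?,low[8]=3); scc=(scc[0]=0,scc[1]=1,scc[2]=?,scc[3]=?,scc[4]=?,scc[5]=?,scc[6]=?,scc[7]=?,scc[8]=?)
step 4: low=(low[0]=0,low[1]=1,low[2]=2,low[3]=?,low[4]=3,low[5]=?,low[6]=?,low[7]=?,low[8]=3); scc=(scc[0]=0,scc[1]=1,scc[2]=?,scc[3]=?,scc[4]=2,scc[5]=?,scc[6]=?,scc[7]=?,scc[8]=2)
step 5: low=(low[0]=0,low[1]=1,low[2]=2,low[3]=?,low[4]=3,low[5]=?,low[6]=5,low[7]=6,low[8]=3); scc=(scc[0]=0,scc[1]=1,scc[2]=?,scc[3]=?,scc[4]=2,scc[5]=?,scc[6]=?,scc[7]=3,scc[8]=2)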